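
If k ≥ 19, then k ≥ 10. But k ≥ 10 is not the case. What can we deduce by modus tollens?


Modus tollens: P → Q, ¬Q ⊢ ¬P
P: k ≥ 19
Q: k ≥ 10
We have P → Q and Q is false.
By modus tollens, P must be false.

It is not the case that k ≥ 19


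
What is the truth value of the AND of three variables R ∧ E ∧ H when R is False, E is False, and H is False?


R = False, E = False, H = False
Step 1: R ∧ E = False AND False = False
Step 2: (False) ∧ H = (False) AND False = False
AND is true only when ALL operands are true.

False


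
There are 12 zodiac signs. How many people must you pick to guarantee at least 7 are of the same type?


Pigeonhole: to guarantee k in one of n categories, need (k-1)×n + 1.
k = 7, n = 12
Minimum = (7-1) × 12 + 1 = 6 × 12 + 1

73


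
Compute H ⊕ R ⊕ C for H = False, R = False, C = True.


H = False, R = False, C = True
Step 1: H ⊕ R = False XOR False = False
Step 2: False ⊕ C = False XOR True = True
XOR is true when an odd number of operands are true.

True


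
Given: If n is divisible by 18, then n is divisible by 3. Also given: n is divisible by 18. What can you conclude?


Modus ponens: P → Q, P ⊢ Q
P: n is divisible by 18
Q: n is divisible by 3
We have P → Q and P is true.
By modus ponens, Q must be true.

n is divisible by 3


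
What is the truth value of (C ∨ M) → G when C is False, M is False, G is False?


C = False, M = False, G = False
Step 1: C ∨ M = False OR False = False
Step 2: (False) → G: false only when antecedent=True and G=False.
Result: True

True


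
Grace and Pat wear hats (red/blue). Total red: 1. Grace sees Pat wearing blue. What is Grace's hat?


Total red = 1, Pat = blue
Red accounted for: 0
Remaining for Grace: 1
Grace's hat is red.

red


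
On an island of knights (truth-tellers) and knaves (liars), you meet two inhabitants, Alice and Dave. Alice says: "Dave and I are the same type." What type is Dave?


Alice says: "Dave and I are the same type."
Case 1: Alice is a Knight (truth-teller)
  Statement is true → they ARE the same → Dave is also a Knight
Case 2: Alice is a Knave (liar)
  Statement is false → they are NOT the same → Dave is a Knight
In both cases, Dave is a Knight.

Knight


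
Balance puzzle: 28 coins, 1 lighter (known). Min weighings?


Each weighing has 3 outcomes (left heavy / balance / right heavy), so k weighings distinguish at most 3^k cases; splitting into three near-equal groups achieves this.
Need 3^k ≥ 28: 3^3 = 27 < 28 ≤ 3^4 = 81
k = ⌈log₃(28)⌉ = 4

4


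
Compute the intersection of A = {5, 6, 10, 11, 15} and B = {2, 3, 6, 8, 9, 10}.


A = {5, 6, 10, 11, 15}
B = {2, 3, 6, 8, 9, 10}
Operation: intersection
Elements in both: 6, 10

{6, 10}


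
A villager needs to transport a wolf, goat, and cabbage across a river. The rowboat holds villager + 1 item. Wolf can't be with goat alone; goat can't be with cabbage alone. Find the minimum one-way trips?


1. villager+goat → 2. villager ← 3. villager+wolf → 4. villager+goat ← 5. villager+cabbage → 6. villager ← 7. villager+goat →
Minimum trips = 7

7


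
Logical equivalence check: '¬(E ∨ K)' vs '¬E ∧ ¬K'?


Expression 1: ¬(E ∨ K)
Expression 2: ¬E ∧ ¬K
Truth table (E K | Expr1 Expr2):
  T T |   F     F
  T F |   F     F
  F T |   F     F
  F F |   T     T
All 4 rows agree, so the expressions are logically equivalent.

Yes


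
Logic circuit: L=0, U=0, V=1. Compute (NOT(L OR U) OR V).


L OR U = 0
NOT(0) = 1
1 OR 1 = 1

1


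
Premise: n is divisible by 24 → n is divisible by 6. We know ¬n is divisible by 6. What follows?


Modus tollens: P → Q, ¬Q ⊢ ¬P
P: n is divisible by 24
Q: n is divisible by 6
We have P → Q and Q is false.
By modus tollens, P must be false.

It is not the case that n is divisible by 24


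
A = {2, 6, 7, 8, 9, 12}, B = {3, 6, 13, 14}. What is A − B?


A = {2, 6, 7, 8, 9, 12}
B = {3, 6, 13, 14}
Operation: difference A − B
In A but not B: 2, 7, 8, 9, 12

{2, 7, 8, 9, 12}


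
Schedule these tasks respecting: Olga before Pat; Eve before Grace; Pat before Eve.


Constraints: Olga before Pat; Eve before Grace; Pat before Eve
Method: repeatedly schedule the remaining task that has no remaining task required before it.
  Step 1: remaining {Olga, Eve, Pat, Grace}; every task except Olga still has a predecessor pending → schedule Olga.
  Step 2: remaining {Eve, Pat, Grace}; every task except Pat still has a predecessor pending → schedule Pat.
  Step 3: remaining {Eve, Grace}; every task except Eve still has a predecessor pending → schedule Eve.
  Step 4: only Grace remains → schedule Grace.
Resulting order:

Olga → Pat → Eve → Grace


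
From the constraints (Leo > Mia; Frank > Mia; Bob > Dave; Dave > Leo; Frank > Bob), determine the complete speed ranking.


Constraints: Leo > Mia; Frank > Mia; Bob > Dave; Dave > Leo; Frank > Bob
Method: at each step, the next-highest is the one remaining person who never appears on the smaller side of a constraint between remaining people.
  Step 1: remaining {Frank, Dave, Mia, Bob, Leo}; on the smaller side: {Dave, Mia, Bob, Leo} → Frank is next (Frank > Mia; Frank > Bob).
  Step 2: remaining {Dave, Mia, Bob, Leo}; on the smaller side: {Dave, Mia, Leo} → Bob is next (Bob > Dave).
  Step 3: remaining {Dave, Mia, Leo}; on the smaller side: {Mia, Leo} → Dave is next (Dave > Leo).
  Step 4: remaining {Mia, Leo}; on the smaller side: {Mia} → Leo is next (Leo > Mia).
  Step 5: only Mia remains → lowest.
Final ranking (highest to lowest):

Frank > Bob > Dave > Leo > Mia


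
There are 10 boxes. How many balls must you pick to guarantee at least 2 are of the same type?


Pigeonhole: to guarantee k in one of n categories, need (k-1)×n + 1.
k = 2, n = 10
Minimum = (2-1) × 10 + 1 = 1 × 10 + 1

11


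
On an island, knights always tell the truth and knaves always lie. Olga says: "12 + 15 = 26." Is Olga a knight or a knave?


Statement: "12 + 15 = 26."
Actual: 12 + 15 = 27
Claimed: 26
Statement is FALSE → Olga lies → Knave

Knave


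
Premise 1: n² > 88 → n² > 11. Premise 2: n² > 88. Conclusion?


Modus ponens: P → Q, P ⊢ Q
P: n² > 88
Q: n² > 11
We have P → Q and P is true.
By modus ponens, Q must be true.

n² > 11


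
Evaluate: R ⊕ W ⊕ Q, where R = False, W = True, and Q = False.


R = False, W = True, Q = False
Step 1: R ⊕ W = False XOR True = True
Step 2: True ⊕ Q = True XOR False = True
XOR is true when an odd number of operands are true.

True


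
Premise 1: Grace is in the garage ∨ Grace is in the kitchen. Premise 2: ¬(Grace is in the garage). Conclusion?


Disjunctive syllogism: P ∨ Q, ¬P ⊢ Q
Disjunction: Grace is in the garage ∨ Grace is in the kitchen
We know it is not the case that Grace is in the garage.
By disjunctive syllogism, the other disjunct must be true.

Grace is in the kitchen


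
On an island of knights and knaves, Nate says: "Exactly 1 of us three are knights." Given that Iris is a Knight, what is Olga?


Nate claims exactly 1 knights among Nate, Iris, Olga.
Given: Iris is a Knight.

Case 1: Nate is a Knight (tells truth)
  Then exactly 1 of the three are knights.
  Counting Nate, Iris: 2 knight(s) so far. Need -1 more → impossible.
Case 2: Nate is a Knave (lies)
  Then the count is NOT 1.
  If Olga = Knave, count = 1 = 1 → claim would be true, contradicts lie.
  If Olga = Knight, count = 2 ≠ 1 → lie confirmed ✓

Olga is a Knight.

Knight


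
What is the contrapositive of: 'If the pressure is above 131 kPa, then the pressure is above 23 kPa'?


Original: If the pressure is above 131 kPa, then the pressure is above 23 kPa
Contrapositive: If ¬Q, then ¬P
Negate Q: not (the pressure is above 23 kPa)
Negate P: not (the pressure is above 131 kPa)

If not (the pressure is above 23 kPa), then not (the pressure is above 131 kPa).


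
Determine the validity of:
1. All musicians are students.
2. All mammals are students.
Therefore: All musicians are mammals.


Premise 1: All musicians are students.
Premise 2: All mammals are students.
Conclusion: All musicians are mammals.
Fallacy: undistributed middle. students is predicate in both.
Counterexample: musicians and mammals could be disjoint subsets of students.

Invalid


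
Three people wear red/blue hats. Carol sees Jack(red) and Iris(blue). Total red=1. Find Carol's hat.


Total red = 1, seen red = 1
Own red = 1 - 1 = 0
Carol's hat is blue.

blue


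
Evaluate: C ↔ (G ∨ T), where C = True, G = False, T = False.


C = True, G = False, T = False
Step 1: G ∨ T = False OR False = False
Step 2: C ↔ (False): true when both sides have same truth value.
Result: True ↔ False = False

False


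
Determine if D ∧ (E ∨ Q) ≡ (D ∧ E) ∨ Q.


Expression 1: D ∧ (E ∨ Q)
Expression 2: (D ∧ E) ∨ Q
Truth table (D E Q | Expr1 Expr2):
  T T T |   T     T
  T T F |   T     T
  T F T |   T     T
  T F F |   F     F
  F T T |   F     T   ← differ
  F T F |   F     F
  F F T |   F     T   ← differ
  F F F |   F     F
Counterexample: D=F, E=T, Q=T gives Expr1 = F but Expr2 = T, so the expressions are NOT logically equivalent.

No


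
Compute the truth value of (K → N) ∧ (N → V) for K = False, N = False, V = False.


K = False, N = False, V = False
Step 1: K → N is false only when K=True and N=False. Result: True
Step 2: N → V is false only when N=True and V=False. Result: True
Step 3: True ∧ True = True

True


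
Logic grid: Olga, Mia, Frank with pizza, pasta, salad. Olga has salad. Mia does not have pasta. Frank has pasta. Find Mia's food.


From clues:
  Frank → pasta
  Olga → salad
By elimination, Mia gets the remaining.

pizza


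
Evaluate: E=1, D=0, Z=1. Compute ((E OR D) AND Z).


E OR D = 1|0 = 1
1 AND 1 = 1

1


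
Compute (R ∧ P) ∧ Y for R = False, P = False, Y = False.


R = False, P = False, Y = False
Step 1: R ∧ P = False AND False = False
Step 2: False ∧ Y = False AND False = False
AND is true only when ALL operands are true.

False


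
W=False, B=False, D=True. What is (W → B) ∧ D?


W = False, B = False, D = True
Expression: (W → B) ∧ D
Step 1: W → B = False → False (false only if W=True, B=False) = True
Step 2: (True) ∧ D = True AND True = True

True


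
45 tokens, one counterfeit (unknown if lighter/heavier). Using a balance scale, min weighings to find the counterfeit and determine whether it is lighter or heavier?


Let n = 45. 90 possibilities (n tokens × lighter/heavier); each weighing has 3 outcomes.
Bound for k weighings: say the first weighing puts j tokens on each pan. If it tips, the 2j weighed tokens remain suspects (each with a known direction) and k-1 weighings give 3^(k-1) outcomes; 3^(k-1) is odd, so 2j ≤ 3^(k-1) - 1. If it balances, the n - 2j unweighed tokens remain with direction unknown: 2(n - 2j) ≤ 3^(k-1) - 1 by the same parity argument. Adding, n ≤ (3^(k-1) - 1) + (3^(k-1) - 1)/2 = (3^k - 3)/2, and the classical three-group strategy achieves this (3 tokens in 2 weighings, 12 in 3, 39 in 4, 120 in 5).
So we need the smallest k with (3^k - 3)/2 ≥ 45.
k = 4: (3^4 - 3)/2 = 39 < 45 ✗
k = 5: (3^5 - 3)/2 = 120 ≥ 45 ✓

5


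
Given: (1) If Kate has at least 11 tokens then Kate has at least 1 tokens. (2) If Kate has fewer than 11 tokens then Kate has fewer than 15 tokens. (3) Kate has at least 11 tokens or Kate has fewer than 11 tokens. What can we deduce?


Constructive dilemma: (P → Q) ∧ (R → S), P ∨ R ⊢ Q ∨ S
Premise 1: Kate has at least 11 tokens → Kate has at least 1 tokens
Premise 2: Kate has fewer than 11 tokens → Kate has fewer than 15 tokens
Premise 3: Kate has at least 11 tokens ∨ Kate has fewer than 11 tokens
Case 1: Assuming Kate has at least 11 tokens, then by Premise 1, Kate has at least 1 tokens.
Case 2: Assuming Kate has fewer than 11 tokens, then by Premise 2, Kate has fewer than 15 tokens.
Since one of Kate has at least 11 tokens or Kate has fewer than 11 tokens must hold, we get Kate has at least 1 tokens or Kate has fewer than 15 tokens.

Kate has at least 1 tokens or Kate has fewer than 15 tokens.


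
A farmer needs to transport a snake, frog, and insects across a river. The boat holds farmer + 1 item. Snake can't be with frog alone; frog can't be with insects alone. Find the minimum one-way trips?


1. farmer+frog → 2. farmer ← 3. farmer+snake → 4. farmer+frog ← 5. farmer+insects → 6. farmer ← 7. farmer+frog →
Minimum trips = 7

7


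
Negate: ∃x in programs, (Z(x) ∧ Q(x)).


Original: ∃x (Z(x) ∧ Q(x))
Rule: ¬∀→∃, ¬∃→∀, negate predicate.
Negation: ∀x (¬Z(x) ∨ ¬Q(x))

∀x (¬Z(x) ∨ ¬Q(x))


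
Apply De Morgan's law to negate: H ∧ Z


De Morgan's law: ¬(P ∧ Q) ≡ ¬P ∨ ¬Q
¬(H ∧ Z) = ¬H ∨ ¬Z

¬H ∨ ¬Z


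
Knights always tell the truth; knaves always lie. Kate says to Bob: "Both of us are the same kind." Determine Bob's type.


Kate says: "Both of us are the same kind."
Case 1: Kate is a Knight (truth-teller)
  Statement is true → they ARE the same → Bob is also a Knight
Case 2: Kate is a Knave (liar)
  Statement is false → they are NOT the same → Bob is a Knight
In both cases, Bob is a Knight.

Knight


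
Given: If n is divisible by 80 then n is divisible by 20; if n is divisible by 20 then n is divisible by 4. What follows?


Hypothetical syllogism: P → Q, Q → R ⊢ P → R
Premise 1: n is divisible by 80 → n is divisible by 20
Premise 2: n is divisible by 20 → n is divisible by 4
Chain the implications: the middle term (n is divisible by 20) links the two.
Conclusion: If n is divisible by 80, then n is divisible by 4.

If n is divisible by 80, then n is divisible by 4.


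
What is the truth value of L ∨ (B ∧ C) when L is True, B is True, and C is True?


L = True, B = True, C = True
Step 1: B ∧ C = True AND True = True
Step 2: L ∨ True = True OR True = True
AND evaluated first (higher precedence); then OR applied.

True


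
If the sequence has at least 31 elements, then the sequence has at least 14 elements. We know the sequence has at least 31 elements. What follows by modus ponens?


Modus ponens: P → Q, P ⊢ Q
P: the sequence has at least 31 elements
Q: the sequence has at least 14 elements
We have P → Q and P is true.
By modus ponens, Q must be true.

The sequence has at least 14 elements


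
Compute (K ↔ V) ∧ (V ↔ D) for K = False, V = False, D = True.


K = False, V = False, D = True
Step 1: K ↔ V is true when K and V have the same value. Result: True
Step 2: V ↔ D is true when V and D have the same value. Result: False
Step 3: True ∧ False = False

False


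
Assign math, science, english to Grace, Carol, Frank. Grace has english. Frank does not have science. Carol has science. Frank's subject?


From clues:
  Grace → english
  Carol → science
By elimination, Frank gets the remaining.

math


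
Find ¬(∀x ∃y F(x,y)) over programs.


Original: ∀x ∃y F(x,y)
Rule: ¬∀→∃, ¬∃→∀, negate predicate.
Negation: ∃x ∀y ¬F(x,y)

∃x ∀y ¬F(x,y)


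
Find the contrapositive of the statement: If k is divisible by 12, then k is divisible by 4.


Original: If k is divisible by 12, then k is divisible by 4
Contrapositive: If ¬Q, then ¬P
Negate Q: not (k is divisible by 4)
Negate P: not (k is divisible by 12)

If not (k is divisible by 4), then not (k is divisible by 12).


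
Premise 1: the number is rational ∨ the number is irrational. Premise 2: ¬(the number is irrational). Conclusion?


Disjunctive syllogism: P ∨ Q, ¬P ⊢ Q
Disjunction: the number is rational ∨ the number is irrational
We know it is not the case that the number is irrational.
By disjunctive syllogism, the other disjunct must be true.

The number is rational


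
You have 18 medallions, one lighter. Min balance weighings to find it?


Each weighing has 3 outcomes (left heavy / balance / right heavy), so k weighings distinguish at most 3^k cases; splitting into three near-equal groups achieves this.
Need 3^k ≥ 18: 3^2 = 9 < 18 ≤ 3^3 = 27
k = ⌈log₃(18)⌉ = 3

3


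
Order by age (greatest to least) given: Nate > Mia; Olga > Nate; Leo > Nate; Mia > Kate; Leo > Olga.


Constraints: Nate > Mia; Olga > Nate; Leo > Nate; Mia > Kate; Leo > Olga
Method: at each step, the next-highest is the one remaining person who never appears on the smaller side of a constraint between remaining people.
  Step 1: remaining {Nate, Leo, Kate, Olga, Mia}; on the smaller side: {Nate, Kate, Olga, Mia} → Leo is next (Leo > Nate; Leo > Olga).
  Step 2: remaining {Nate, Kate, Olga, Mia}; on the smaller side: {Nate, Kate, Mia} → Olga is next (Olga > Nate).
  Step 3: remaining {Nate, Kate, Mia}; on the smaller side: {Kate, Mia} → Nate is next (Nate > Mia).
  Step 4: remaining {Kate, Mia}; on the smaller side: {Kate} → Mia is next (Mia > Kate).
  Step 5: only Kate remains → lowest.
Final ranking (highest to lowest):

Leo > Olga > Nate > Mia > Kate


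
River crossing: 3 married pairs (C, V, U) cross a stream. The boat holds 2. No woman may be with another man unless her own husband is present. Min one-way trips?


Label couples C, V, U (H = husband, W = wife).
Counting alone: 6 people, the boat carries 2 and someone must bring it back, so each round trip nets at most +1 on the far side until the last crossing → at least 9 trips. The jealousy constraint makes 9 impossible; the shortest valid schedule has 11:
1. WC+WV →  (far: WC,WV; near: HC,HV,HU,WU)
2. WC ←       (far: WV; near: HC,HV,HU,WC,WU)
3. WC+WU →  (far: WC,WV,WU; near: HC,HV,HU)
4. WC ←       (far: WV,WU; near: HC,HV,HU,WC)
5. HV+HU →  (far: HV,WV,HU,WU; near: HC,WC)
6. HV+WV ←  (far: HU,WU; near: HC,WC,HV,WV)
7. HC+HV →  (far: HC,HV,HU,WU; near: WC,WV)
8. WU ←       (far: HC,HV,HU; near: WC,WV,WU)
9. WC+WV →  (far: HC,WC,HV,WV,HU; near: WU)
10. HU ←      (far: HC,WC,HV,WV; near: HU,WU)
11. HU+WU → (far: all six; near: empty)
In every state each wife is either with her husband or with no other man.
Minimum trips = 11

11


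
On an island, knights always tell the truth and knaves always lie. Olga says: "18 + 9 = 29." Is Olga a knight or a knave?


Statement: "18 + 9 = 29."
Actual: 18 + 9 = 27
Claimed: 29
Statement is FALSE → Olga lies → Knave

Knave


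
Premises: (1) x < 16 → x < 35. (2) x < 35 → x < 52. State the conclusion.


Hypothetical syllogism: P → Q, Q → R ⊢ P → R
Premise 1: x < 16 → x < 35
Premise 2: x < 35 → x < 52
Chain the implications: the middle term (x < 35) links the two.
Conclusion: If x < 16, then x < 52.

If x < 16, then x < 52.


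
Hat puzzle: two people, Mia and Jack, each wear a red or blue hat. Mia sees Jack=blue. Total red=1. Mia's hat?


Total red = 1, Jack = blue
Red accounted for: 0
Remaining for Mia: 1
Mia's hat is red.

red


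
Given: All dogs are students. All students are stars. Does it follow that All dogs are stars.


Premise 1: All dogs are students.
Premise 2: All students are stars.
Conclusion: All dogs are stars.
Barbara syllogism (AAA-1): All A are B, All B are C → All A are C.
Middle term (students) distributed in premise 2.

Valid


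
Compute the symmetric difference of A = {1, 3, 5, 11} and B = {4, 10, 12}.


A = {1, 3, 5, 11}
B = {4, 10, 12}
Operation: symmetric difference
In A only: [1, 3, 5, 11], in B only: [4, 10, 12]

{1, 3, 4, 5, 10, 11, 12}


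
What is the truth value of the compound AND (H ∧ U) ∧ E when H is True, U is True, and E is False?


H = True, U = True, E = False
Step 1: H ∧ U = True AND True = True
Step 2: True ∧ E = True AND False = False
AND is true only when ALL operands are true.

False


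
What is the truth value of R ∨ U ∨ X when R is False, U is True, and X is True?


R = False, U = True, X = True
Step 1: R ∨ U = False OR True = True
Step 2: True ∨ X = True OR True = True
OR is true when at least one operand is true.

True


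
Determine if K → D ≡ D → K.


Expression 1: K → D
Expression 2: D → K
Truth table (K D | Expr1 Expr2):
  T T |   T     T
  T F |   F     T   ← differ
  F T |   T     F   ← differ
  F F |   T     T
Counterexample: K=T, D=F gives Expr1 = F but Expr2 = T, so the expressions are NOT logically equivalent.

No


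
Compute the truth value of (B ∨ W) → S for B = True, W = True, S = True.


B = True, W = True, S = True
Step 1: B ∨ W = True OR True = True
Step 2: (True) → S: false only when antecedent=True and S=False.
Result: True

True


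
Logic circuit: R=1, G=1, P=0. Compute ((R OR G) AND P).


R OR G = 1|1 = 1
1 AND 0 = 0

0


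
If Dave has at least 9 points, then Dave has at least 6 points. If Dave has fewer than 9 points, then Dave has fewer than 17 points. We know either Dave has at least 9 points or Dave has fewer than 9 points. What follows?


Constructive dilemma: (P → Q) ∧ (R → S), P ∨ R ⊢ Q ∨ S
Premise 1: Dave has at least 9 points → Dave has at least 6 points
Premise 2: Dave has fewer than 9 points → Dave has fewer than 17 points
Premise 3: Dave has at least 9 points ∨ Dave has fewer than 9 points
Case 1: Assuming Dave has at least 9 points, then by Premise 1, Dave has at least 6 points.
Case 2: Assuming Dave has fewer than 9 points, then by Premise 2, Dave has fewer than 17 points.
Since one of Dave has at least 9 points or Dave has fewer than 9 points must hold, we get Dave has at least 6 points or Dave has fewer than 17 points.

Dave has at least 6 points or Dave has fewer than 17 points.


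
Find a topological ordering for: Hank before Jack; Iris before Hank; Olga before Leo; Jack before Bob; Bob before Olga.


Constraints: Hank before Jack; Iris before Hank; Olga before Leo; Jack before Bob; Bob before Olga
Method: repeatedly schedule the remaining task that has no remaining task required before it.
  Step 1: remaining {Bob, Leo, Hank, Iris, Jack, Olga}; every task except Iris still has a predecessor pending → schedule Iris.
  Step 2: remaining {Bob, Leo, Hank, Jack, Olga}; every task except Hank still has a predecessor pending → schedule Hank.
  Step 3: remaining {Bob, Leo, Jack, Olga}; every task except Jack still has a predecessor pending → schedule Jack.
  Step 4: remaining {Bob, Leo, Olga}; every task except Bob still has a predecessor pending → schedule Bob.
  Step 5: remaining {Leo, Olga}; every task except Olga still has a predecessor pending → schedule Olga.
  Step 6: only Leo remains → schedule Leo.
Resulting order:

Iris → Hank → Jack → Bob → Olga → Leo


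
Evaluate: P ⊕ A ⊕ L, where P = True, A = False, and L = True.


P = True, A = False, L = True
Step 1: P ⊕ A = True XOR False = True
Step 2: True ⊕ L = True XOR True = False
XOR is true when an odd number of operands are true.

False


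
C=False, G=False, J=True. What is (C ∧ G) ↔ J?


C = False, G = False, J = True
Expression: (C ∧ G) ↔ J
Step 1: C ∧ G = False AND False = False
Step 2: (False) ↔ J = (False iff True) = False

False


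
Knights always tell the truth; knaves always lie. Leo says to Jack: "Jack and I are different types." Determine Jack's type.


Leo says: "Jack and I are different types."
Case 1: Leo is a Knight (truth-teller)
  Statement is true → they ARE different → Jack is a Knave
Case 2: Leo is a Knave (liar)
  Statement is false → they are NOT different → Jack is a Knave
In both cases, Jack is a Knave.

Knave


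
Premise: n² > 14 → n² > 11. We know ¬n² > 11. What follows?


Modus tollens: P → Q, ¬Q ⊢ ¬P
P: n² > 14
Q: n² > 11
We have P → Q and Q is false.
By modus tollens, P must be false.

It is not the case that n² > 14


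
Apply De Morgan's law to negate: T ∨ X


De Morgan's law: ¬(P ∨ Q) ≡ ¬P ∧ ¬Q
¬(T ∨ X) = ¬T ∧ ¬X

¬T ∧ ¬X


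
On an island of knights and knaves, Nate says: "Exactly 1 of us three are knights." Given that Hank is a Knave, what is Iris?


Nate claims exactly 1 knights among Nate, Hank, Iris.
Given: Hank is a Knave.

Case 1: Nate is a Knight (tells truth)
  Then exactly 1 of the three are knights.
  Counting Nate, Hank: 1 knight(s) so far. Need 0 more → Iris = Knave.
Case 2: Nate is a Knave (lies)
  Then the count is NOT 1.
  If Iris = Knight, count = 1 = 1 → claim would be true, contradicts lie.
  If Iris = Knave, count = 0 ≠ 1 → lie confirmed ✓

Iris is a Knave.

Knave


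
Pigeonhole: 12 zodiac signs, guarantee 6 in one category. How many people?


Pigeonhole: to guarantee k in one of n categories, need (k-1)×n + 1.
k = 6, n = 12
Minimum = (6-1) × 12 + 1 = 5 × 12 + 1

61


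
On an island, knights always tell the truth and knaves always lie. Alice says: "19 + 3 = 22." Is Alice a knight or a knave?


Statement: "19 + 3 = 22."
Actual: 19 + 3 = 22
Claimed: 22
Statement is TRUE → Alice tells the truth → Knight

Knight


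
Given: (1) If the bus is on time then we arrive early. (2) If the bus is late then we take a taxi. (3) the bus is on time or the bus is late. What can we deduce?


Constructive dilemma: (P → Q) ∧ (R → S), P ∨ R ⊢ Q ∨ S
Premise 1: the bus is on time → we arrive early
Premise 2: the bus is late → we take a taxi
Premise 3: the bus is on time ∨ the bus is late
Case 1: Assuming the bus is on time, then by Premise 1, we arrive early.
Case 2: Assuming the bus is late, then by Premise 2, we take a taxi.
Since one of the bus is on time or the bus is late must hold, we get we arrive early or we take a taxi.

We arrive early or we take a taxi.


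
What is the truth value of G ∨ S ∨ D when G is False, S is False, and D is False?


G = False, S = False, D = False
Step 1: G ∨ S = False OR False = False
Step 2: False ∨ D = False OR False = False
OR is true when at least one operand is true.

False


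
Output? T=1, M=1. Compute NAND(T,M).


T AND M = 1
NOT(1) = 0

0


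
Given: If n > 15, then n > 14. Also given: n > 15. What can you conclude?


Modus ponens: P → Q, P ⊢ Q
P: n > 15
Q: n > 14
We have P → Q and P is true.
By modus ponens, Q must be true.

n > 14


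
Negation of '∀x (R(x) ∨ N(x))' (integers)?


Original: ∀x (R(x) ∨ N(x))
Rule: ¬∀→∃, ¬∃→∀, negate predicate.
Negation: ∃x (¬R(x) ∧ ¬N(x))

∃x (¬R(x) ∧ ¬N(x))


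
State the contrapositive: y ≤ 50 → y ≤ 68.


Original: If y ≤ 50, then y ≤ 68
Contrapositive: If ¬Q, then ¬P
Negate Q: not (y ≤ 68)
Negate P: not (y ≤ 50)

If not (y ≤ 68), then not (y ≤ 50).


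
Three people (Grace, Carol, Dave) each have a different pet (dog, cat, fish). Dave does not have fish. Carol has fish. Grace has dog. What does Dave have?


From clues:
  Carol → fish
  Grace → dog
By elimination, Dave gets the remaining.

cat


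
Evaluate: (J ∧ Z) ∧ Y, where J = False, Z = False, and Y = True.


J = False, Z = False, Y = True
Step 1: J ∧ Z = False AND False = False
Step 2: False ∧ Y = False AND True = False
AND is true only when ALL operands are true.

False


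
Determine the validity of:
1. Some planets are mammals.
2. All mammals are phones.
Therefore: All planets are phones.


Premise 1: Some planets are mammals.
Premise 2: All mammals are phones.
Conclusion: All planets are phones.
Fallacy: illicit minor. The minor term (planets) is distributed in the conclusion ('All planets ...') but undistributed in its premise ('Some planets are mammals' doesn't cover all planets).
Only 'Some planets are phones' follows, not 'All'.

Invalid


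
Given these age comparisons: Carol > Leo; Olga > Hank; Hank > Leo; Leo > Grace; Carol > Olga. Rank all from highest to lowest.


Constraints: Carol > Leo; Olga > Hank; Hank > Leo; Leo > Grace; Carol > Olga
Method: at each step, the next-highest is the one remaining person who never appears on the smaller side of a constraint between remaining people.
  Step 1: remaining {Hank, Carol, Leo, Olga, Grace}; on the smaller side: {Hank, Leo, Olga, Grace} → Carol is next (Carol > Leo; Carol > Olga).
  Step 2: remaining {Hank, Leo, Olga, Grace}; on the smaller side: {Hank, Leo, Grace} → Olga is next (Olga > Hank).
  Step 3: remaining {Hank, Leo, Grace}; on the smaller side: {Leo, Grace} → Hank is next (Hank > Leo).
  Step 4: remaining {Leo, Grace}; on the smaller side: {Grace} → Leo is next (Leo > Grace).
  Step 5: only Grace remains → lowest.
Final ranking (highest to lowest):

Carol > Olga > Hank > Leo > Grace


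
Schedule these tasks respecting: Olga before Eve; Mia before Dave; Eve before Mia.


Constraints: Olga before Eve; Mia before Dave; Eve before Mia
Method: repeatedly schedule the remaining task that has no remaining task required before it.
  Step 1: remaining {Olga, Mia, Dave, Eve}; every task except Olga still has a predecessor pending → schedule Olga.
  Step 2: remaining {Mia, Dave, Eve}; every task except Eve still has a predecessor pending → schedule Eve.
  Step 3: remaining {Mia, Dave}; every task except Mia still has a predecessor pending → schedule Mia.
  Step 4: only Dave remains → schedule Dave.
Resulting order:

Olga → Eve → Mia → Dave


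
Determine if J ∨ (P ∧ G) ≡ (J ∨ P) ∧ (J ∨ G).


Expression 1: J ∨ (P ∧ G)
Expression 2: (J ∨ P) ∧ (J ∨ G)
Truth table (J P G | Expr1 Expr2):
  T T T |   T     T
  T T F |   T     T
  T F T |   T     T
  T F F |   T     T
  F T T |   T     T
  F T F |   F     F
  F F T |   F     F
  F F F |   F     F
All 8 rows agree, so the expressions are logically equivalent.

Yes


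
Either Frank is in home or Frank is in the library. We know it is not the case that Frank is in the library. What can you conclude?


Disjunctive syllogism: P ∨ Q, ¬P ⊢ Q
Disjunction: Frank is in home ∨ Frank is in the library
We know it is not the case that Frank is in the library.
By disjunctive syllogism, the other disjunct must be true.

Frank is in home


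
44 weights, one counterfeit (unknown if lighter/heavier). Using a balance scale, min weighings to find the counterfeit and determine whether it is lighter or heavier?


Let n = 44. 88 possibilities (n weights × lighter/heavier); each weighing has 3 outcomes.
Bound for k weighings: say the first weighing puts j weights on each pan. If it tips, the 2j weighed weights remain suspects (each with a known direction) and k-1 weighings give 3^(k-1) outcomes; 3^(k-1) is odd, so 2j ≤ 3^(k-1) - 1. If it balances, the n - 2j unweighed weights remain with direction unknown: 2(n - 2j) ≤ 3^(k-1) - 1 by the same parity argument. Adding, n ≤ (3^(k-1) - 1) + (3^(k-1) - 1)/2 = (3^k - 3)/2, and the classical three-group strategy achieves this (3 weights in 2 weighings, 12 in 3, 39 in 4, 120 in 5).
So we need the smallest k with (3^k - 3)/2 ≥ 44.
k = 4: (3^4 - 3)/2 = 39 < 44 ✗
k = 5: (3^5 - 3)/2 = 120 ≥ 44 ✓

5


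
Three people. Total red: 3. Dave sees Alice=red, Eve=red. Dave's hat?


Total red = 3, seen red = 2
Own red = 3 - 2 = 1
Dave's hat is red.

red


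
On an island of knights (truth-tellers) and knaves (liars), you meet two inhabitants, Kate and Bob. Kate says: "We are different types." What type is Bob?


Kate says: "We are different types."
Case 1: Kate is a Knight (truth-teller)
  Statement is true → they ARE different → Bob is a Knave
Case 2: Kate is a Knave (liar)
  Statement is false → they are NOT different → Bob is a Knave
In both cases, Bob is a Knave.

Knave


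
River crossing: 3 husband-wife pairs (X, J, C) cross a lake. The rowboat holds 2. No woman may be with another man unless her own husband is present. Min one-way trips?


Label couples X, J, C (H = husband, W = wife).
Counting alone: 6 people, the rowboat carries 2 and someone must bring it back, so each round trip nets at most +1 on the far side until the last crossing → at least 9 trips. The jealousy constraint makes 9 impossible; the shortest valid schedule has 11:
1. WX+WJ →  (far: WX,WJ; near: HX,HJ,HC,WC)
2. WX ←       (far: WJ; near: HX,HJ,HC,WX,WC)
3. WX+WC →  (far: WX,WJ,WC; near: HX,HJ,HC)
4. WX ←       (far: WJ,WC; near: HX,HJ,HC,WX)
5. HJ+HC →  (far: HJ,WJ,HC,WC; near: HX,WX)
6. HJ+WJ ←  (far: HC,WC; near: HX,WX,HJ,WJ)
7. HX+HJ →  (far: HX,HJ,HC,WC; near: WX,WJ)
8. WC ←       (far: HX,HJ,HC; near: WX,WJ,WC)
9. WX+WJ →  (far: HX,WX,HJ,WJ,HC; near: WC)
10. HC ←      (far: HX,WX,HJ,WJ; near: HC,WC)
11. HC+WC → (far: all six; near: empty)
In every state each wife is either with her husband or with no other man.
Minimum trips = 11

11


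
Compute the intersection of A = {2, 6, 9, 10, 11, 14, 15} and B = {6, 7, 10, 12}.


A = {2, 6, 9, 10, 11, 14, 15}
B = {6, 7, 10, 12}
Operation: intersection
Elements in both: 6, 10

{6, 10}


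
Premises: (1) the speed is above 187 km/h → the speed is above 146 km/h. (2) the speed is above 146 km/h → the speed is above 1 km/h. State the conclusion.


Hypothetical syllogism: P → Q, Q → R ⊢ P → R
Premise 1: the speed is above 187 km/h → the speed is above 146 km/h
Premise 2: the speed is above 146 km/h → the speed is above 1 km/h
Chain the implications: the middle term (the speed is above 146 km/h) links the two.
Conclusion: If the speed is above 187 km/h, then the speed is above 1 km/h.

If the speed is above 187 km/h, then the speed is above 1 km/h.


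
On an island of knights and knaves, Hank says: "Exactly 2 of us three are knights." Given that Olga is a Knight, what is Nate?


Hank claims exactly 2 knights among Hank, Olga, Nate.
Given: Olga is a Knight.

Case 1: Hank is a Knight (tells truth)
  Then exactly 2 of the three are knights.
  Counting Hank, Olga: 2 knight(s) so far. Need 0 more → Nate = Knave.
Case 2: Hank is a Knave (lies)
  Then the count is NOT 2.
  If Nate = Knight, count = 2 = 2 → claim would be true, contradicts lie.
  If Nate = Knave, count = 1 ≠ 2 → lie confirmed ✓

Nate is a Knave.

Knave


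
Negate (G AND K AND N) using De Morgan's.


De Morgan's law: ¬(P ∧ Q ∧ R) ≡ ¬P ∨ ¬Q ∨ ¬R
¬(G ∧ K ∧ N) = ¬G ∨ ¬K ∨ ¬N

¬G ∨ ¬K ∨ ¬N


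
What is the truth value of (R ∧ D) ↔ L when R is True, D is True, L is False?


R = True, D = True, L = False
Step 1: R ∧ D = True AND True = True
Step 2: (True) ↔ L: true when both sides have same truth value.
Result: True ↔ False = False

False


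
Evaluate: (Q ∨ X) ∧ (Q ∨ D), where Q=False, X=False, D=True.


Q = False, X = False, D = True
Expression: (Q ∨ X) ∧ (Q ∨ D)
Step 1: Q ∨ X = False OR False = False
Step 2: Q ∨ D = False OR True = True
Step 3: (False) ∧ (True) = False AND True = False

False


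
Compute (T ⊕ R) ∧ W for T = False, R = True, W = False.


T = False, R = True, W = False
Step 1: T ⊕ R = False XOR True = True
Step 2: True ∧ W = True AND False = False
XOR true when exactly one of T,R is true; then AND with W.

False


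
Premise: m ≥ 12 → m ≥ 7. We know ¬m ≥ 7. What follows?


Modus tollens: P → Q, ¬Q ⊢ ¬P
P: m ≥ 12
Q: m ≥ 7
We have P → Q and Q is false.
By modus tollens, P must be false.

It is not the case that m ≥ 12


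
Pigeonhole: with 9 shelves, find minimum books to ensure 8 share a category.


Pigeonhole: to guarantee k in one of n categories, need (k-1)×n + 1.
k = 8, n = 9
Minimum = (8-1) × 9 + 1 = 7 × 9 + 1

64


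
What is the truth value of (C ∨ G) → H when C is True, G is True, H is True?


C = True, G = True, H = True
Step 1: C ∨ G = True OR True = True
Step 2: (True) → H: false only when antecedent=True and H=False.
Result: True

True


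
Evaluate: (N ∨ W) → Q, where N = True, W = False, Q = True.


N = True, W = False, Q = True
Step 1: N ∨ W = True OR False = True
Step 2: (True) → Q: false only when antecedent=True and Q=False.
Result: True

True


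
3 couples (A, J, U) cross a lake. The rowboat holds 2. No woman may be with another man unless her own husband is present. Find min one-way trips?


Label couples A, J, U (H = husband, W = wife).
Counting alone: 6 people, the rowboat carries 2 and someone must bring it back, so each round trip nets at most +1 on the far side until the last crossing → at least 9 trips. The jealousy constraint makes 9 impossible; the shortest valid schedule has 11:
1. WA+WJ →  (far: WA,WJ; near: HA,HJ,HU,WU)
2. WA ←       (far: WJ; near: HA,HJ,HU,WA,WU)
3. WA+WU →  (far: WA,WJ,WU; near: HA,HJ,HU)
4. WA ←       (far: WJ,WU; near: HA,HJ,HU,WA)
5. HJ+HU →  (far: HJ,WJ,HU,WU; near: HA,WA)
6. HJ+WJ ←  (far: HU,WU; near: HA,WA,HJ,WJ)
7. HA+HJ →  (far: HA,HJ,HU,WU; near: WA,WJ)
8. WU ←       (far: HA,HJ,HU; near: WA,WJ,WU)
9. WA+WJ →  (far: HA,WA,HJ,WJ,HU; near: WU)
10. HU ←      (far: HA,WA,HJ,WJ; near: HU,WU)
11. HU+WU → (far: all six; near: empty)
In every state each wife is either with her husband or with no other man.
Minimum trips = 11

11


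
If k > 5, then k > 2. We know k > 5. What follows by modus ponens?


Modus ponens: P → Q, P ⊢ Q
P: k > 5
Q: k > 2
We have P → Q and P is true.
By modus ponens, Q must be true.

k > 2


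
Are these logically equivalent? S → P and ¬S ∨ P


Expression 1: S → P
Expression 2: ¬S ∨ P
Truth table (S P | Expr1 Expr2):
  T T |   T     T
  T F |   F     F
  F T |   T     T
  F F |   T     T
All 4 rows agree, so the expressions are logically equivalent.

Yes


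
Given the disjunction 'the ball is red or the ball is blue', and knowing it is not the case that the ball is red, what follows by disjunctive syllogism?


Disjunctive syllogism: P ∨ Q, ¬P ⊢ Q
Disjunction: the ball is red ∨ the ball is blue
We know it is not the case that the ball is red.
By disjunctive syllogism, the other disjunct must be true.

The ball is blue


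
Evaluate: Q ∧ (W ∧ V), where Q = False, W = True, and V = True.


Q = False, W = True, V = True
Step 1: W ∧ V = True AND True = True
Step 2: Q ∧ True = False AND True = False
AND is true only when ALL operands are true.

False


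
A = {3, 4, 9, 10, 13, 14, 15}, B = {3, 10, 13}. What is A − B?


A = {3, 4, 9, 10, 13, 14, 15}
B = {3, 10, 13}
Operation: difference A − B
In A but not B: 4, 9, 14, 15

{4, 9, 14, 15}


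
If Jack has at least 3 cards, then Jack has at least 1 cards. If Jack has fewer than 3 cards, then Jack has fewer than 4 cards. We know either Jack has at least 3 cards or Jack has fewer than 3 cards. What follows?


Constructive dilemma: (P → Q) ∧ (R → S), P ∨ R ⊢ Q ∨ S
Premise 1: Jack has at least 3 cards → Jack has at least 1 cards
Premise 2: Jack has fewer than 3 cards → Jack has fewer than 4 cards
Premise 3: Jack has at least 3 cards ∨ Jack has fewer than 3 cards
Case 1: Assuming Jack has at least 3 cards, then by Premise 1, Jack has at least 1 cards.
Case 2: Assuming Jack has fewer than 3 cards, then by Premise 2, Jack has fewer than 4 cards.
Since one of Jack has at least 3 cards or Jack has fewer than 3 cards must hold, we get Jack has at least 1 cards or Jack has fewer than 4 cards.

Jack has at least 1 cards or Jack has fewer than 4 cards.


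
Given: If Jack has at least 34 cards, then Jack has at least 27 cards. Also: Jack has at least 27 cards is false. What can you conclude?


Modus tollens: P → Q, ¬Q ⊢ ¬P
P: Jack has at least 34 cards
Q: Jack has at least 27 cards
We have P → Q and Q is false.
By modus tollens, P must be false.

It is not the case that Jack has at least 34 cards


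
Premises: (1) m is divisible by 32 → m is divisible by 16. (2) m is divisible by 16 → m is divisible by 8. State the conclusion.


Hypothetical syllogism: P → Q, Q → R ⊢ P → R
Premise 1: m is divisible by 32 → m is divisible by 16
Premise 2: m is divisible by 16 → m is divisible by 8
Chain the implications: the middle term (m is divisible by 16) links the two.
Conclusion: If m is divisible by 32, then m is divisible by 8.

If m is divisible by 32, then m is divisible by 8.
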